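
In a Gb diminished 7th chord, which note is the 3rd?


Reasoning:
Diminished 7th chord = root + minor 3rd + diminished 5th + diminished 7th
Seventh chords stack in thirds, so the letter names are G-B-D-F
Root: Gb
Minor 3rd above Gb: Bbb
Diminished 5th above Gb: Dbb
Diminished 7th above Gb: Fbb
The 3rd = Bbb


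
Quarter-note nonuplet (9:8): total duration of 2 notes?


Nonuplet: 9 notes occupy the space of 8 quarter notes
Space = 8 × 1 = 8 beats
Each nonuplet note = 8 / 9 = 8/9 beats
2 notes = 2 × 8/9 = 16/9
= 16/9 beats


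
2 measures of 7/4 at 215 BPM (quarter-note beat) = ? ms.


Quarter-note beat duration = 60000 / 215 ms
Beats per measure (7/4) = 7
One measure = 7 × 60000 / 215 = 420000 / 215 ms
2 measures = 2 × 420000 / 215 = 840000 / 215
= 3907.0 ms


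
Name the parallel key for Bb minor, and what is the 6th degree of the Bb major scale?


Solution.
Parallel keys share the same tonic but differ in mode
Bb minor → parallel is Bb major
Bb major scale: Bb C D Eb F G A
= Bb major; 6th degree = G


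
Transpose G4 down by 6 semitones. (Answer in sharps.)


Step by step:
G4: chromatic position 7 in octave 4 → absolute = 4×12 + 7 = 55
Transpose down 6: 55 - 6 = 49
49 = 4×12 + 1 → C# in octave 4
Result = C#4


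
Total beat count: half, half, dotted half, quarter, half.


Beat values:
  half = 2 beats
  half = 2 beats
  dotted half = 3 beats
  quarter = 1 beat
  half = 2 beats
Sum = 2 + 2 + 3 + 1 + 2
= 10 beats


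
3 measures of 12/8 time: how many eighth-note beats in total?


Step by step:
Time signature 12/8: the bottom number 8 means the eighth note gets one count
The top number 12 means 12 eighth-note beats per measure
Total = 12 × 3 measures
= 36 eighth-note beats


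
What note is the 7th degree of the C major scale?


Major scale pattern: W-W-H-W-W-W-H (2-2-1-2-2-2-1 semitones)
Starting from C:
  C + 2 semitones → D
  D + 2 semitones → E
  E + 1 semitone → F
  F + 2 semitones → G
  G + 2 semitones → A
  A + 2 semitones → B
  B + 1 semitone → C
Scale: C D E F G A B
Degree 7 = B


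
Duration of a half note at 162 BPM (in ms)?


Solution.
One quarter-note beat = 60000 / BPM = 60000 / 162 ms
Half note = 2 × quarter note
Duration = 2 × 60000 / 162 = 120000 / 162
= 740.7 ms


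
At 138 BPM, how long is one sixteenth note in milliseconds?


One quarter-note beat = 60000 / BPM = 60000 / 138 ms
Sixteenth note = 1/4 × quarter note
Duration = 1/4 × 60000 / 138 = 15000 / 138
= 108.7 ms


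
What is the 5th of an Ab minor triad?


Minor triad = root + minor 3rd (3 semitones) + perfect 5th (7 semitones)
A triad on Ab stacks thirds, so the chord tones use letter names A-C-E
Root: Ab
Minor 3rd above Ab: Cb
Perfect 5th above Ab: Eb
The 5th = Eb


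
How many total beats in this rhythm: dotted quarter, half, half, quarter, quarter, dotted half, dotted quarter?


Step by step:
Beat values:
  dotted quarter = 1.5 beats
  half = 2 beats
  half = 2 beats
  quarter = 1 beat
  quarter = 1 beat
  dotted half = 3 beats
  dotted quarter = 1.5 beats
Sum = 1.5 + 2 + 2 + 1 + 1 + 3 + 1.5
= 12 beats


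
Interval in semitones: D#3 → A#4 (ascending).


Let's work it out.
Absolute semitone position = octave×12 + chromatic position
D#3: 3×12 + 3 = 39
A#4: 4×12 + 10 = 58
Difference = 58 - 39 = 19
= 19 semitones


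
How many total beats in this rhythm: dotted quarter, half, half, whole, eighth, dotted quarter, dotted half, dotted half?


Working:
Beat values:
  dotted quarter = 1.5 beats
  half = 2 beats
  half = 2 beats
  whole = 4 beats
  eighth = 0.5 beats
  dotted quarter = 1.5 beats
  dotted half = 3 beats
  dotted half = 3 beats
Sum = 1.5 + 2 + 2 + 4 + 0.5 + 1.5 + 3 + 3
= 17.5 beats


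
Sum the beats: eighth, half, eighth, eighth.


Reasoning:
Beat values:
  eighth = 0.5 beats
  half = 2 beats
  eighth = 0.5 beats
  eighth = 0.5 beats
Sum = 0.5 + 2 + 0.5 + 0.5
= 3.5 beats


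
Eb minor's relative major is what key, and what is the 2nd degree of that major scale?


Solution.
The relative major shares the key signature and is a minor 3rd above the minor tonic
A minor 3rd above Eb is Gb
→ relative major of Eb minor is Gb major
Gb major scale: Gb Ab Bb Cb Db Eb F
= Gb major; 2nd degree = Ab


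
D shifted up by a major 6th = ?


Let's work it out.
major 6th: 6 letter names, 9 semitones
Letter: D + 5 → B
Pitch: D + 9 semitones, spelled as a B → B
= B


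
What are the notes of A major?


Reasoning:
Major scale pattern: W-W-H-W-W-W-H (2-2-1-2-2-2-1 semitones)
Starting from A:
  A + 2 semitones → B
  B + 2 semitones → C#
  C# + 1 semitone → D
  D + 2 semitones → E
  E + 2 semitones → F#
  F# + 2 semitones → G#
  G# + 1 semitone → A
Scale = A B C# D E F# G#


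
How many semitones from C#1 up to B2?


Working:
Absolute semitone position = octave×12 + chromatic position
C#1: 1×12 + 1 = 13
B2: 2×12 + 11 = 35
Difference = 35 - 13 = 22
= 22 semitones


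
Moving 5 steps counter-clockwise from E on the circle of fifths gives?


Let's work it out.
Each counter-clockwise step moves down a perfect 5th (= up a perfect 4th)
From E: E → A → D → G → C → F
= F


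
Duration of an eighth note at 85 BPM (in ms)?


Solution.
One quarter-note beat = 60000 / BPM = 60000 / 85 ms
Eighth note = 1/2 × quarter note
Duration = 1/2 × 60000 / 85 = 30000 / 85
= 352.9 ms


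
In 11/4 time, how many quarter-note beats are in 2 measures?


Step by step:
Time signature 11/4: the bottom number 4 means the quarter note gets one count
The top number 11 means 11 quarter-note beats per measure
Total = 11 × 2 measures
= 22 quarter-note beats


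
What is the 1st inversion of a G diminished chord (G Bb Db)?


Let's work it out.
Root position: G Bb Db
1st inversion: move root up an octave
Bass note: Bb
Notes (bottom to top) = Bb Db G


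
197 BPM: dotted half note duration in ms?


Step by step:
One quarter-note beat = 60000 / BPM = 60000 / 197 ms
Dotted half note = 3 × quarter note
Duration = 3 × 60000 / 197 = 180000 / 197
= 913.7 ms


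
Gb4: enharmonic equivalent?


Solution.
Enharmonic notes sound the same pitch but are spelled with different letter names
Gb and F# name the same pitch class
= F#4


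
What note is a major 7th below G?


Let's work it out.
A 7th spans 7 letter names, so from G we land on A
A major 7th = 11 semitones below G
Spell A at that pitch: Ab
= Ab


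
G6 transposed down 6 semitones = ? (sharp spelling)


Step by step:
G6: chromatic position 7 in octave 6 → absolute = 6×12 + 7 = 79
Transpose down 6: 79 - 6 = 73
73 = 6×12 + 1 → C# in octave 6
Result = C#6


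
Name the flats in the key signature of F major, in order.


Working:
Flat major keys: C(0), F(1), Bb(2), Eb(3), Ab(4), Db(5), Gb(6), Cb(7)
F major has 1 flat
Order of flats: Bb Eb Ab Db Gb Cb Fb → first 1: Bb
= Bb


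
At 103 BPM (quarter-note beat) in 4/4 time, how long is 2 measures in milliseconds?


Solution.
Quarter-note beat duration = 60000 / 103 ms
Beats per measure (4/4) = 4
One measure = 4 × 60000 / 103 = 240000 / 103 ms
2 measures = 2 × 240000 / 103 = 480000 / 103
= 4660.2 ms


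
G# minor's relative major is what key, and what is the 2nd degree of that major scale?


Let's work it out.
The relative major shares the key signature and is a minor 3rd above the minor tonic
A minor 3rd above G# is B
→ relative major of G# minor is B major
B major scale: B C# D# E F# G# A#
= B major; 2nd degree = C#


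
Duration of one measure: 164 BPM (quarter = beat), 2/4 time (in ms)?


Working:
Quarter-note beat duration = 60000 / 164 ms
Beats per measure (2/4) = 2
One measure = 2 × 60000 / 164 = 120000 / 164 ms
= 731.7 ms


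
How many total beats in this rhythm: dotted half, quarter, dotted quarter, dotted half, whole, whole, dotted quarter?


Solution.
Beat values:
  dotted half = 3 beats
  quarter = 1 beat
  dotted quarter = 1.5 beats
  dotted half = 3 beats
  whole = 4 beats
  whole = 4 beats
  dotted quarter = 1.5 beats
Sum = 3 + 1 + 1.5 + 3 + 4 + 4 + 1.5
= 18 beats


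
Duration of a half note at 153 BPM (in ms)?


One quarter-note beat = 60000 / BPM = 60000 / 153 ms
Half note = 2 × quarter note
Duration = 2 × 60000 / 153 = 120000 / 153
= 784.3 ms


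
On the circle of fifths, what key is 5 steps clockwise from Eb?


Each clockwise step on the circle of fifths moves up a perfect 5th
From Eb: Eb → Bb → F → C → G → D
= D


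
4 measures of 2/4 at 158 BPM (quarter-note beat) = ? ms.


Quarter-note beat duration = 60000 / 158 ms
Beats per measure (2/4) = 2
One measure = 2 × 60000 / 158 = 120000 / 158 ms
4 measures = 4 × 120000 / 158 = 480000 / 158
= 3038.0 ms


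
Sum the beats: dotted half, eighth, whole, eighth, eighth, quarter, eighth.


Let's work it out.
Beat values:
  dotted half = 3 beats
  eighth = 0.5 beats
  whole = 4 beats
  eighth = 0.5 beats
  eighth = 0.5 beats
  quarter = 1 beat
  eighth = 0.5 beats
Sum = 3 + 0.5 + 4 + 0.5 + 0.5 + 1 + 0.5
= 10 beats


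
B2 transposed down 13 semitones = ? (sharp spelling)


Let's work it out.
B2: chromatic position 11 in octave 2 → absolute = 2×12 + 11 = 35
Transpose down 13: 35 - 13 = 22
22 = 1×12 + 10 → A# in octave 1
Result = A#1


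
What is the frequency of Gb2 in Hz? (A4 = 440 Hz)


Step by step:
f = 440 × 2^(n/12) where n = semitones from A4
Gb2: -27 semitones from A4
f = 440 × 2^(-27/12)
f = 92.50 Hz


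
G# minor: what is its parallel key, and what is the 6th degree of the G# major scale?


Working:
Parallel keys share the same tonic but differ in mode
G# minor → parallel is G# major
G# major scale: G# A# B# C# D# E# F##
= G# major; 6th degree = E#


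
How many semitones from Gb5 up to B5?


Reasoning:
Absolute semitone position = octave×12 + chromatic position
Gb5: 5×12 + 6 = 66
B5: 5×12 + 11 = 71
Difference = 71 - 66 = 5
= 5 semitones


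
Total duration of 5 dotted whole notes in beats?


Let's work it out.
Base whole note = 4 beats
Dot 1 adds half the previous value: +2
One dotted whole = 4 + 2 = 6
5 of them = 5 × 6 = 30
= 30 beats


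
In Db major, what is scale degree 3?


Solution.
Major scale pattern: W-W-H-W-W-W-H (2-2-1-2-2-2-1 semitones)
Starting from Db:
  Db + 2 semitones → Eb
  Eb + 2 semitones → F
  F + 1 semitone → Gb
  Gb + 2 semitones → Ab
  Ab + 2 semitones → Bb
  Bb + 2 semitones → C
  C + 1 semitone → Db
Scale: Db Eb F Gb Ab Bb C
Degree 3 = F


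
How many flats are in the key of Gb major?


Working:
Flat major keys: C(0), F(1), Bb(2), Eb(3), Ab(4), Db(5), Gb(6), Cb(7)
Gb major has 6 flats
Order of flats: Bb Eb Ab Db Gb Cb Fb → first 6: Bb, Eb, Ab, Db, Gb, Cb
= 6 flats


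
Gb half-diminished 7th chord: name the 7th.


Let's work it out.
Half-diminished 7th chord = root + minor 3rd + diminished 5th + minor 7th
Seventh chords stack in thirds, so the letter names are G-B-D-F
Root: Gb
Minor 3rd above Gb: Bbb
Diminished 5th above Gb: Dbb
Minor 7th above Gb: Fb
The 7th = Fb


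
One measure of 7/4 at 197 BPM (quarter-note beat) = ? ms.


Step by step:
Quarter-note beat duration = 60000 / 197 ms
Beats per measure (7/4) = 7
One measure = 7 × 60000 / 197 = 420000 / 197 ms
= 2132.0 ms


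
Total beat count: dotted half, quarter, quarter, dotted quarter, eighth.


Beat values:
  dotted half = 3 beats
  quarter = 1 beat
  quarter = 1 beat
  dotted quarter = 1.5 beats
  eighth = 0.5 beats
Sum = 3 + 1 + 1 + 1.5 + 0.5
= 7 beats


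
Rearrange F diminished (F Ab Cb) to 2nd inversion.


Root position: F Ab Cb
2nd inversion: move root and 3rd up an octave
Bass note: Cb
Notes (bottom to top) = Cb F Ab


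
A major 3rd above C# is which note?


Let's work it out.
A 3rd spans 3 letter names, so from C we land on E
A major 3rd = 4 semitones above C#
Spell E at that pitch: E#
= E#


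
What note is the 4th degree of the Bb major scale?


Solution.
Major scale pattern: W-W-H-W-W-W-H (2-2-1-2-2-2-1 semitones)
Starting from Bb:
  Bb + 2 semitones → C
  C + 2 semitones → D
  D + 1 semitone → Eb
  Eb + 2 semitones → F
  F + 2 semitones → G
  G + 2 semitones → A
  A + 1 semitone → Bb
Scale: Bb C D Eb F G A
Degree 4 = Eb


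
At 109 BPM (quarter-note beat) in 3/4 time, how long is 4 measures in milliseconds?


Quarter-note beat duration = 60000 / 109 ms
Beats per measure (3/4) = 3
One measure = 3 × 60000 / 109 = 180000 / 109 ms
4 measures = 4 × 180000 / 109 = 720000 / 109
= 6605.5 ms


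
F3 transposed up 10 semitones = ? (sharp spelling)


Reasoning:
F3: chromatic position 5 in octave 3 → absolute = 3×12 + 5 = 41
Transpose up 10: 41 + 10 = 51
51 = 4×12 + 3 → D# in octave 4
Result = D#4


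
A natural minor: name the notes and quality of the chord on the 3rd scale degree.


Solution.
A natural minor scale: A B C D E F G
Diatonic triad on degree 3 stacks scale notes 3, 5, 7: C E G
C→E = 4 semitones; C→G = 7 semitones → major triad
= C E G (major)


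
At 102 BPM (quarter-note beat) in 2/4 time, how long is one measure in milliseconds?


Solution.
Quarter-note beat duration = 60000 / 102 ms
Beats per measure (2/4) = 2
One measure = 2 × 60000 / 102 = 120000 / 102 ms
= 1176.5 ms


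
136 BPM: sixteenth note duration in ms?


Reasoning:
One quarter-note beat = 60000 / BPM = 60000 / 136 ms
Sixteenth note = 1/4 × quarter note
Duration = 1/4 × 60000 / 136 = 15000 / 136
= 110.3 ms


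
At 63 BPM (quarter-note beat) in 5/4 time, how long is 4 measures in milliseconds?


Reasoning:
Quarter-note beat duration = 60000 / 63 ms
Beats per measure (5/4) = 5
One measure = 5 × 60000 / 63 = 300000 / 63 ms
4 measures = 4 × 300000 / 63 = 1200000 / 63
= 19047.6 ms


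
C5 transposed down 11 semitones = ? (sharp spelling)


Step by step:
C5: chromatic position 0 in octave 5 → absolute = 5×12 + 0 = 60
Transpose down 11: 60 - 11 = 49
49 = 4×12 + 1 → C# in octave 4
Result = C#4


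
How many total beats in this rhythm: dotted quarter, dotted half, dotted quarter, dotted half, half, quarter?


Working:
Beat values:
  dotted quarter = 1.5 beats
  dotted half = 3 beats
  dotted quarter = 1.5 beats
  dotted half = 3 beats
  half = 2 beats
  quarter = 1 beat
Sum = 1.5 + 3 + 1.5 + 3 + 2 + 1
= 12 beats


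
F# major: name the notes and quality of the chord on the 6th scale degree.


Let's work it out.
F# major scale: F# G# A# B C# D# E#
Diatonic triad on degree 6 stacks scale notes 6, 1, 3: D# F# A#
D#→F# = 3 semitones; D#→A# = 7 semitones → minor triad
= D# F# A# (minor)


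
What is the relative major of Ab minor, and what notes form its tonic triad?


The relative major shares the key signature and is a minor 3rd above the minor tonic
A minor 3rd above Ab is Cb
→ relative major of Ab minor is Cb major
Tonic triad of Cb major = root + major 3rd + perfect 5th = Cb Eb Gb
= Cb major; triad = Cb Eb Gb


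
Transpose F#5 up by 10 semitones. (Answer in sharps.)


Solution.
F#5: chromatic position 6 in octave 5 → absolute = 5×12 + 6 = 66
Transpose up 10: 66 + 10 = 76
76 = 6×12 + 4 → E in octave 6
Result = E6


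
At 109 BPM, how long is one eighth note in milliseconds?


Step by step:
One quarter-note beat = 60000 / BPM = 60000 / 109 ms
Eighth note = 1/2 × quarter note
Duration = 1/2 × 60000 / 109 = 30000 / 109
= 275.2 ms


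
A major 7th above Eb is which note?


Solution.
A 7th spans 7 letter names, so from E we land on D
A major 7th = 11 semitones above Eb
Spell D at that pitch: D
= D


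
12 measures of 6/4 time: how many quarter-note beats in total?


Solution.
Time signature 6/4: the bottom number 4 means the quarter note gets one count
The top number 6 means 6 quarter-note beats per measure
Total = 6 × 12 measures
= 72 quarter-note beats


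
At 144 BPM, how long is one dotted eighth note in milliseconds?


Reasoning:
One quarter-note beat = 60000 / BPM = 60000 / 144 ms
Dotted eighth note = 3/4 × quarter note
Duration = 3/4 × 60000 / 144 = 45000 / 144
= 312.5 ms


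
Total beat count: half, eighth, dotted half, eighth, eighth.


Beat values:
  half = 2 beats
  eighth = 0.5 beats
  dotted half = 3 beats
  eighth = 0.5 beats
  eighth = 0.5 beats
Sum = 2 + 0.5 + 3 + 0.5 + 0.5
= 6.5 beats


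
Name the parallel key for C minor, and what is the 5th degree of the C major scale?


Let's work it out.
Parallel keys share the same tonic but differ in mode
C minor → parallel is C major
C major scale: C D E F G A B
= C major; 5th degree = G


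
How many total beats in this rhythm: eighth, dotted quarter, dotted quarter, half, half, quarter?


Step by step:
Beat values:
  eighth = 0.5 beats
  dotted quarter = 1.5 beats
  dotted quarter = 1.5 beats
  half = 2 beats
  half = 2 beats
  quarter = 1 beat
Sum = 0.5 + 1.5 + 1.5 + 2 + 2 + 1
= 8.5 beats


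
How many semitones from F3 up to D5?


Absolute semitone position = octave×12 + chromatic position
F3: 3×12 + 5 = 41
D5: 5×12 + 2 = 62
Difference = 62 - 41 = 21
= 21 semitones


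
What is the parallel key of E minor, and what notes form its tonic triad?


Let's work it out.
Parallel keys share the same tonic but differ in mode
E minor → parallel is E major
Tonic triad of E major = E G# B
= E major; triad = E G# B


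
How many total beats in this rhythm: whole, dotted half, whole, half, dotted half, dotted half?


Step by step:
Beat values:
  whole = 4 beats
  dotted half = 3 beats
  whole = 4 beats
  half = 2 beats
  dotted half = 3 beats
  dotted half = 3 beats
Sum = 4 + 3 + 4 + 2 + 3 + 3
= 19 beats


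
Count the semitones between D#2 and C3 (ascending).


Let's work it out.
Absolute semitone position = octave×12 + chromatic position
D#2: 2×12 + 3 = 27
C3: 3×12 + 0 = 36
Difference = 36 - 27 = 9
= 9 semitones


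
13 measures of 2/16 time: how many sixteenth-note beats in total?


Let's work it out.
Time signature 2/16: the bottom number 16 means the sixteenth note gets one count
The top number 2 means 2 sixteenth-note beats per measure
Total = 2 × 13 measures
= 26 sixteenth-note beats


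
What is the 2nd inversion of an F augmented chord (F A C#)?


Solution.
Root position: F A C#
2nd inversion: move root and 3rd up an octave
Bass note: C#
Notes (bottom to top) = C# F A


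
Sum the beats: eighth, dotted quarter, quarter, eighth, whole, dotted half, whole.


Step by step:
Beat values:
  eighth = 0.5 beats
  dotted quarter = 1.5 beats
  quarter = 1 beat
  eighth = 0.5 beats
  whole = 4 beats
  dotted half = 3 beats
  whole = 4 beats
Sum = 0.5 + 1.5 + 1 + 0.5 + 4 + 3 + 4
= 14.5 beats


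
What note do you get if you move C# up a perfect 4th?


Working:
perfect 4th: 4 letter names, 5 semitones
Letter: C + 3 → F
Pitch: C# + 5 semitones, spelled as an F → F#
= F#


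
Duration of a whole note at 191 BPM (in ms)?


One quarter-note beat = 60000 / BPM = 60000 / 191 ms
Whole note = 4 × quarter note
Duration = 4 × 60000 / 191 = 240000 / 191
= 1256.5 ms


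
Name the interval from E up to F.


Working:
Letter names: E → F spans 2 letter names → a 2nd
Semitones: E → F = 1 half-step
A 2nd of 1 semitone is a minor 2nd
= minor 2nd


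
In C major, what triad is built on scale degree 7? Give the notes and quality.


Reasoning:
C major scale: C D E F G A B
Diatonic triad on degree 7 stacks scale notes 7, 2, 4: B D F
B→D = 3 semitones; B→F = 6 semitones → diminished triad
= B D F (diminished)


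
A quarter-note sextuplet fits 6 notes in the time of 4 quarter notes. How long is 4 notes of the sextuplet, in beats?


Step by step:
Sextuplet: 6 notes occupy the space of 4 quarter notes
Space = 4 × 1 = 4 beats
Each sextuplet note = 4 / 6 = 2/3 beats
4 notes = 4 × 2/3 = 8/3
= 8/3 beats


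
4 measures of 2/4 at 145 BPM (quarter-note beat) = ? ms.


Let's work it out.
Quarter-note beat duration = 60000 / 145 ms
Beats per measure (2/4) = 2
One measure = 2 × 60000 / 145 = 120000 / 145 ms
4 measures = 4 × 120000 / 145 = 480000 / 145
= 3310.3 ms


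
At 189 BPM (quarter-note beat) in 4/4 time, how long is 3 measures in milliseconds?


Working:
Quarter-note beat duration = 60000 / 189 ms
Beats per measure (4/4) = 4
One measure = 4 × 60000 / 189 = 240000 / 189 ms
3 measures = 3 × 240000 / 189 = 720000 / 189
= 3809.5 ms


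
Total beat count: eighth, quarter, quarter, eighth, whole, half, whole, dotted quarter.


Working:
Beat values:
  eighth = 0.5 beats
  quarter = 1 beat
  quarter = 1 beat
  eighth = 0.5 beats
  whole = 4 beats
  half = 2 beats
  whole = 4 beats
  dotted quarter = 1.5 beats
Sum = 0.5 + 1 + 1 + 0.5 + 4 + 2 + 4 + 1.5
= 14.5 beats


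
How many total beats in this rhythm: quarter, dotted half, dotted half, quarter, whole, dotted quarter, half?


Let's work it out.
Beat values:
  quarter = 1 beat
  dotted half = 3 beats
  dotted half = 3 beats
  quarter = 1 beat
  whole = 4 beats
  dotted quarter = 1.5 beats
  half = 2 beats
Sum = 1 + 3 + 3 + 1 + 4 + 1.5 + 2
= 15.5 beats


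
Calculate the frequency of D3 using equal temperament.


Let's work it out.
f = 440 × 2^(n/12) where n = semitones from A4
D3: -19 semitones from A4
f = 440 × 2^(-19/12)
f = 146.83 Hz


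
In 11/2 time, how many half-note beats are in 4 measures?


Time signature 11/2: the bottom number 2 means the half note gets one count
The top number 11 means 11 half-note beats per measure
Total = 11 × 4 measures
= 44 half-note beats


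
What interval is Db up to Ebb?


Let's work it out.
Letter names: D → E spans 2 letter names → a 2nd
Semitones: Db → Ebb = 1 half-step
A 2nd of 1 semitone is a minor 2nd
= minor 2nd


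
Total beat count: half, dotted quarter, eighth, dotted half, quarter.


Beat values:
  half = 2 beats
  dotted quarter = 1.5 beats
  eighth = 0.5 beats
  dotted half = 3 beats
  quarter = 1 beat
Sum = 2 + 1.5 + 0.5 + 3 + 1
= 8 beats


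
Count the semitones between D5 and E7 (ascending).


Step by step:
Absolute semitone position = octave×12 + chromatic position
D5: 5×12 + 2 = 62
E7: 7×12 + 4 = 88
Difference = 88 - 62 = 26
= 26 semitones


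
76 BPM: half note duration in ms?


One quarter-note beat = 60000 / BPM = 60000 / 76 ms
Half note = 2 × quarter note
Duration = 2 × 60000 / 76 = 120000 / 76
= 1578.9 ms


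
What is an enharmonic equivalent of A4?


Reasoning:
Enharmonic notes sound the same pitch but are spelled with different letter names
A and Bbb name the same pitch class
= Bbb4


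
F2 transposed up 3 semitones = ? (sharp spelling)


Step by step:
F2: chromatic position 5 in octave 2 → absolute = 2×12 + 5 = 29
Transpose up 3: 29 + 3 = 32
32 = 2×12 + 8 → G# in octave 2
Result = G#2


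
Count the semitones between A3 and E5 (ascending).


Reasoning:
Absolute semitone position = octave×12 + chromatic position
A3: 3×12 + 9 = 45
E5: 5×12 + 4 = 64
Difference = 64 - 45 = 19
= 19 semitones


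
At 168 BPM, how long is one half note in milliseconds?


One quarter-note beat = 60000 / BPM = 60000 / 168 ms
Half note = 2 × quarter note
Duration = 2 × 60000 / 168 = 120000 / 168
= 714.3 ms


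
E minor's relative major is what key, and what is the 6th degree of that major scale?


Step by step:
The relative major shares the key signature and is a minor 3rd above the minor tonic
A minor 3rd above E is G
→ relative major of E minor is G major
G major scale: G A B C D E F#
= G major; 6th degree = E


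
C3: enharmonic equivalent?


Let's work it out.
Enharmonic notes sound the same pitch but are spelled with different letter names
C and B# name the same pitch class
Octave numbers change at C, so C3 = B#2
= B#2


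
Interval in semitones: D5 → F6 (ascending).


Working:
Absolute semitone position = octave×12 + chromatic position
D5: 5×12 + 2 = 62
F6: 6×12 + 5 = 77
Difference = 77 - 62 = 15
= 15 semitones


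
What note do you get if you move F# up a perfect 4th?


perfect 4th: 4 letter names, 5 semitones
Letter: F + 3 → B
Pitch: F# + 5 semitones, spelled as a B → B
= B


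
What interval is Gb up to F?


Let's work it out.
Letter names: G → F spans 7 letter names → a 7th
Semitones: Gb → F = 11 half-steps
A 7th of 11 semitones is a major 7th
= major 7th


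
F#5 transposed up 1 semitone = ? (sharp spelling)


Working:
F#5: chromatic position 6 in octave 5 → absolute = 5×12 + 6 = 66
Transpose up 1: 66 + 1 = 67
67 = 5×12 + 7 → G in octave 5
Result = G5


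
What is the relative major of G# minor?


Let's work it out.
The relative major shares the key signature and is a minor 3rd above the minor tonic
A minor 3rd above G# is B
→ relative major of G# minor is B major
= B major


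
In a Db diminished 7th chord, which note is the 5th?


Let's work it out.
Diminished 7th chord = root + minor 3rd + diminished 5th + diminished 7th
Seventh chords stack in thirds, so the letter names are D-F-A-C
Root: Db
Minor 3rd above Db: Fb
Diminished 5th above Db: Abb
Diminished 7th above Db: Cbb
The 5th = Abb


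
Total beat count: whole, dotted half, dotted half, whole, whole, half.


Working:
Beat values:
  whole = 4 beats
  dotted half = 3 beats
  dotted half = 3 beats
  whole = 4 beats
  whole = 4 beats
  half = 2 beats
Sum = 4 + 3 + 3 + 4 + 4 + 2
= 20 beats


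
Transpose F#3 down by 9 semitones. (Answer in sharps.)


F#3: chromatic position 6 in octave 3 → absolute = 3×12 + 6 = 42
Transpose down 9: 42 - 9 = 33
33 = 2×12 + 9 → A in octave 2
Result = A2


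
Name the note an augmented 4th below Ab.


Solution.
A 4th spans 4 letter names, so from A we land on E
An augmented 4th = 6 semitones below Ab
Spell E at that pitch: Ebb
= Ebb


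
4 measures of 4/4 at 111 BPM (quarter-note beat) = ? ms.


Solution.
Quarter-note beat duration = 60000 / 111 ms
Beats per measure (4/4) = 4
One measure = 4 × 60000 / 111 = 240000 / 111 ms
4 measures = 4 × 240000 / 111 = 960000 / 111
= 8648.6 ms


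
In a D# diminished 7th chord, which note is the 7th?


Solution.
Diminished 7th chord = root + minor 3rd + diminished 5th + diminished 7th
Seventh chords stack in thirds, so the letter names are D-F-A-C
Root: D#
Minor 3rd above D#: F#
Diminished 5th above D#: A
Diminished 7th above D#: C
The 7th = C


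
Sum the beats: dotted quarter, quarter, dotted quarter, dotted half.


Reasoning:
Beat values:
  dotted quarter = 1.5 beats
  quarter = 1 beat
  dotted quarter = 1.5 beats
  dotted half = 3 beats
Sum = 1.5 + 1 + 1.5 + 3
= 7 beats


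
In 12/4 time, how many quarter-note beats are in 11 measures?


Time signature 12/4: the bottom number 4 means the quarter note gets one count
The top number 12 means 12 quarter-note beats per measure
Total = 12 × 11 measures
= 132 quarter-note beats


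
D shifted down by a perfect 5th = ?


perfect 5th: 5 letter names, 7 semitones
Letter: D - 4 → G
Pitch: D - 7 semitones, spelled as a G → G
= G


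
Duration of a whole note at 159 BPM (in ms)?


One quarter-note beat = 60000 / BPM = 60000 / 159 ms
Whole note = 4 × quarter note
Duration = 4 × 60000 / 159 = 240000 / 159
= 1509.4 ms


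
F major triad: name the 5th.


Solution.
Major triad = root + major 3rd (4 semitones) + perfect 5th (7 semitones)
A triad on F stacks thirds, so the chord tones use letter names F-A-C
Root: F
Major 3rd above F: A
Perfect 5th above F: C
The 5th = C


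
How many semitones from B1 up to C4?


Absolute semitone position = octave×12 + chromatic position
B1: 1×12 + 11 = 23
C4: 4×12 + 0 = 48
Difference = 48 - 23 = 25
= 25 semitones


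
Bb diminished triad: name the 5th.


Diminished triad = root + minor 3rd (3 semitones) + diminished 5th (6 semitones)
A triad on Bb stacks thirds, so the chord tones use letter names B-D-F
Root: Bb
Minor 3rd above Bb: Db
Diminished 5th above Bb: Fb
The 5th = Fb


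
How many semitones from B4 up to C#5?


Step by step:
Absolute semitone position = octave×12 + chromatic position
B4: 4×12 + 11 = 59
C#5: 5×12 + 1 = 61
Difference = 61 - 59 = 2
= 2 semitones


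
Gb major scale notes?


Let's work it out.
Major scale pattern: W-W-H-W-W-W-H (2-2-1-2-2-2-1 semitones)
Starting from Gb:
  Gb + 2 semitones → Ab
  Ab + 2 semitones → Bb
  Bb + 1 semitone → Cb
  Cb + 2 semitones → Db
  Db + 2 semitones → Eb
  Eb + 2 semitones → F
  F + 1 semitone → Gb
Scale = Gb Ab Bb Cb Db Eb F


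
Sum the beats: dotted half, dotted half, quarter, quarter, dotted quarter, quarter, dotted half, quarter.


Beat values:
  dotted half = 3 beats
  dotted half = 3 beats
  quarter = 1 beat
  quarter = 1 beat
  dotted quarter = 1.5 beats
  quarter = 1 beat
  dotted half = 3 beats
  quarter = 1 beat
Sum = 3 + 3 + 1 + 1 + 1.5 + 1 + 3 + 1
= 14.5 beats


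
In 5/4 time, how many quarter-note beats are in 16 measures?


Time signature 5/4: the bottom number 4 means the quarter note gets one count
The top number 5 means 5 quarter-note beats per measure
Total = 5 × 16 measures
= 80 quarter-note beats


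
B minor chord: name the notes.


Solution.
Minor triad = root + minor 3rd (3 semitones) + perfect 5th (7 semitones)
A triad on B stacks thirds, so the chord tones use letter names B-D-F
Root: B
Minor 3rd above B: D
Perfect 5th above B: F#
Chord = B D F#


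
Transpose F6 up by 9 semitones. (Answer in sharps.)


F6: chromatic position 5 in octave 6 → absolute = 6×12 + 5 = 77
Transpose up 9: 77 + 9 = 86
86 = 7×12 + 2 → D in octave 7
Result = D7


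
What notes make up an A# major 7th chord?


Reasoning:
Major 7th chord = root + major 3rd + perfect 5th + major 7th
Seventh chords stack in thirds, so the letter names are A-C-E-G
Root: A#
Major 3rd above A#: C##
Perfect 5th above A#: E#
Major 7th above A#: G##
Chord = A# C## E# G##


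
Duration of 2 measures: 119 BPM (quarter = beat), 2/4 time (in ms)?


Quarter-note beat duration = 60000 / 119 ms
Beats per measure (2/4) = 2
One measure = 2 × 60000 / 119 = 120000 / 119 ms
2 measures = 2 × 120000 / 119 = 240000 / 119
= 2016.8 ms


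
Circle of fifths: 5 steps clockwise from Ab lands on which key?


Each clockwise step on the circle of fifths moves up a perfect 5th
From Ab: Ab → Eb → Bb → F → C → G
= G


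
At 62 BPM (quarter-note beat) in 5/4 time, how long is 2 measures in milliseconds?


Reasoning:
Quarter-note beat duration = 60000 / 62 ms
Beats per measure (5/4) = 5
One measure = 5 × 60000 / 62 = 300000 / 62 ms
2 measures = 2 × 300000 / 62 = 600000 / 62
= 9677.4 ms


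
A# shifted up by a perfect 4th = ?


Reasoning:
perfect 4th: 4 letter names, 5 semitones
Letter: A + 3 → D
Pitch: A# + 5 semitones, spelled as a D → D#
= D#


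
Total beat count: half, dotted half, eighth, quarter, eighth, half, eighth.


Beat values:
  half = 2 beats
  dotted half = 3 beats
  eighth = 0.5 beats
  quarter = 1 beat
  eighth = 0.5 beats
  half = 2 beats
  eighth = 0.5 beats
Sum = 2 + 3 + 0.5 + 1 + 0.5 + 2 + 0.5
= 9.5 beats


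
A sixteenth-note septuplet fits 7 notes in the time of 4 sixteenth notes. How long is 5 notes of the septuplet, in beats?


Let's work it out.
Septuplet: 7 notes occupy the space of 4 sixteenth notes
Space = 4 × 1/4 = 1 beat
Each septuplet note = 1 / 7 = 1/7 beats
5 notes = 5 × 1/7 = 5/7
= 5/7 beats


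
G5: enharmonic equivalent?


Reasoning:
Enharmonic notes sound the same pitch but are spelled with different letter names
G and Abb name the same pitch class
= Abb5


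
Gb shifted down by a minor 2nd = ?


Working:
minor 2nd: 2 letter names, 1 semitones
Letter: G - 1 → F
Pitch: Gb - 1 semitones, spelled as an F → F
= F


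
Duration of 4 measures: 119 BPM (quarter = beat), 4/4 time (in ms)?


Solution.
Quarter-note beat duration = 60000 / 119 ms
Beats per measure (4/4) = 4
One measure = 4 × 60000 / 119 = 240000 / 119 ms
4 measures = 4 × 240000 / 119 = 960000 / 119
= 8067.2 ms


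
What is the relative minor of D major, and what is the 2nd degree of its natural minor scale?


Let's work it out.
The relative minor shares the major's key signature and starts on its 6th degree
6th degree = a major 6th above the tonic; a major 6th above D is B
→ relative minor of D major is B minor
B natural minor scale: B C# D E F# G A
= B minor; 2nd degree = C#


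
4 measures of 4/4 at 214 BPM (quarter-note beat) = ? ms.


Let's work it out.
Quarter-note beat duration = 60000 / 214 ms
Beats per measure (4/4) = 4
One measure = 4 × 60000 / 214 = 240000 / 214 ms
4 measures = 4 × 240000 / 214 = 960000 / 214
= 4486.0 ms


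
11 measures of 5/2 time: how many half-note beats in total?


Time signature 5/2: the bottom number 2 means the half note gets one count
The top number 5 means 5 half-note beats per measure
Total = 5 × 11 measures
= 55 half-note beats


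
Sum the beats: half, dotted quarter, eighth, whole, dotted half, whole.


Beat values:
  half = 2 beats
  dotted quarter = 1.5 beats
  eighth = 0.5 beats
  whole = 4 beats
  dotted half = 3 beats
  whole = 4 beats
Sum = 2 + 1.5 + 0.5 + 4 + 3 + 4
= 15 beats


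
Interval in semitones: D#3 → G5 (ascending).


Reasoning:
Absolute semitone position = octave×12 + chromatic position
D#3: 3×12 + 3 = 39
G5: 5×12 + 7 = 67
Difference = 67 - 39 = 28
= 28 semitones


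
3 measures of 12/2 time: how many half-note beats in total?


Reasoning:
Time signature 12/2: the bottom number 2 means the half note gets one count
The top number 12 means 12 half-note beats per measure
Total = 12 × 3 measures
= 36 half-note beats


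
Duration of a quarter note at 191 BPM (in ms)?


Reasoning:
One quarter-note beat = 60000 / BPM = 60000 / 191 ms
Duration = 60000 / 191
= 314.1 ms


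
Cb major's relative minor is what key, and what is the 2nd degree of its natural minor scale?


Step by step:
The relative minor shares the major's key signature and starts on its 6th degree
6th degree = a major 6th above the tonic; a major 6th above Cb is Ab
→ relative minor of Cb major is Ab minor
Ab natural minor scale: Ab Bb Cb Db Eb Fb Gb
= Ab minor; 2nd degree = Bb


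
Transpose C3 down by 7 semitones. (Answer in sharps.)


C3: chromatic position 0 in octave 3 → absolute = 3×12 + 0 = 36
Transpose down 7: 36 - 7 = 29
29 = 2×12 + 5 → F in octave 2
Result = F2


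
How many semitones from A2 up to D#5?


Step by step:
Absolute semitone position = octave×12 + chromatic position
A2: 2×12 + 9 = 33
D#5: 5×12 + 3 = 63
Difference = 63 - 33 = 30
= 30 semitones


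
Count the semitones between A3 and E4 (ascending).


Step by step:
Absolute semitone position = octave×12 + chromatic position
A3: 3×12 + 9 = 45
E4: 4×12 + 4 = 52
Difference = 52 - 45 = 7
= 7 semitones


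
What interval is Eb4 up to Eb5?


Letter names: E → E spans 8 letter names → an octave
Semitones: Eb4 → Eb5 = 12 half-steps
An octave of 12 semitones is a perfect octave
= perfect octave


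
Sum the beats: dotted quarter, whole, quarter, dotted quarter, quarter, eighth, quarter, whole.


Beat values:
  dotted quarter = 1.5 beats
  whole = 4 beats
  quarter = 1 beat
  dotted quarter = 1.5 beats
  quarter = 1 beat
  eighth = 0.5 beats
  quarter = 1 beat
  whole = 4 beats
Sum = 1.5 + 4 + 1 + 1.5 + 1 + 0.5 + 1 + 4
= 14.5 beats


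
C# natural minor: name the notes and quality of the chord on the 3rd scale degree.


Let's work it out.
C# natural minor scale: C# D# E F# G# A B
Diatonic triad on degree 3 stacks scale notes 3, 5, 7: E G# B
E→G# = 4 semitones; E→B = 7 semitones → major triad
= E G# B (major)


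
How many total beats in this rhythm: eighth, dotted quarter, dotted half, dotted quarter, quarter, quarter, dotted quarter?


Step by step:
Beat values:
  eighth = 0.5 beats
  dotted quarter = 1.5 beats
  dotted half = 3 beats
  dotted quarter = 1.5 beats
  quarter = 1 beat
  quarter = 1 beat
  dotted quarter = 1.5 beats
Sum = 0.5 + 1.5 + 3 + 1.5 + 1 + 1 + 1.5
= 10 beats


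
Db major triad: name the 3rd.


Solution.
Major triad = root + major 3rd (4 semitones) + perfect 5th (7 semitones)
A triad on Db stacks thirds, so the chord tones use letter names D-F-A
Root: Db
Major 3rd above Db: F
Perfect 5th above Db: Ab
The 3rd = F


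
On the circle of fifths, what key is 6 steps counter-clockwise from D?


Solution.
Each counter-clockwise step moves down a perfect 5th (= up a perfect 4th)
From D: D → G → C → F → Bb → Eb → Ab
= Ab


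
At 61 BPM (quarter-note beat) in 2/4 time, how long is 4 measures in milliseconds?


Let's work it out.
Quarter-note beat duration = 60000 / 61 ms
Beats per measure (2/4) = 2
One measure = 2 × 60000 / 61 = 120000 / 61 ms
4 measures = 4 × 120000 / 61 = 480000 / 61
= 7868.9 ms


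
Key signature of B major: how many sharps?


Working:
Sharp major keys follow the circle of fifths: C(0), G(1), D(2), A(3), E(4), B(5), F#(6), C#(7)
B major has 5 sharps
Order of sharps: F# C# G# D# A# E# B# → first 5: F#, C#, G#, D#, A#
= 5 sharps


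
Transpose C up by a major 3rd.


Let's work it out.
major 3rd: 3 letter names, 4 semitones
Letter: C + 2 → E
Pitch: C + 4 semitones, spelled as an E → E
= E


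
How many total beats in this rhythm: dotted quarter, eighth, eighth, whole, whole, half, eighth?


Solution.
Beat values:
  dotted quarter = 1.5 beats
  eighth = 0.5 beats
  eighth = 0.5 beats
  whole = 4 beats
  whole = 4 beats
  half = 2 beats
  eighth = 0.5 beats
Sum = 1.5 + 0.5 + 0.5 + 4 + 4 + 2 + 0.5
= 13 beats


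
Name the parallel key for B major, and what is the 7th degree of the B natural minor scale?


Parallel keys share the same tonic but differ in mode
B major → parallel is B minor
B natural minor scale: B C# D E F# G A
= B minor; 7th degree = A


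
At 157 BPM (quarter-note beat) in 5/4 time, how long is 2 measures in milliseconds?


Step by step:
Quarter-note beat duration = 60000 / 157 ms
Beats per measure (5/4) = 5
One measure = 5 × 60000 / 157 = 300000 / 157 ms
2 measures = 2 × 300000 / 157 = 600000 / 157
= 3821.7 ms


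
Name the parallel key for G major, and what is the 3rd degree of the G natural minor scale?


Working:
Parallel keys share the same tonic but differ in mode
G major → parallel is G minor
G natural minor scale: G A Bb C D Eb F
= G minor; 3rd degree = Bb


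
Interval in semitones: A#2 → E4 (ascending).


Working:
Absolute semitone position = octave×12 + chromatic position
A#2: 2×12 + 10 = 34
E4: 4×12 + 4 = 52
Difference = 52 - 34 = 18
= 18 semitones


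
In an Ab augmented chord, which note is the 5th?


Step by step:
Augmented triad = root + major 3rd (4 semitones) + augmented 5th (8 semitones)
A triad on Ab stacks thirds, so the chord tones use letter names A-C-E
Root: Ab
Major 3rd above Ab: C
Augmented 5th above Ab: E
The 5th = E


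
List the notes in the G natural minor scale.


Natural minor scale pattern: W-H-W-W-H-W-W (2-1-2-2-1-2-2 semitones)
Starting from G:
  G + 2 semitones → A
  A + 1 semitone → Bb
  Bb + 2 semitones → C
  C + 2 semitones → D
  D + 1 semitone → Eb
  Eb + 2 semitones → F
  F + 2 semitones → G
Scale = G A Bb C D Eb F


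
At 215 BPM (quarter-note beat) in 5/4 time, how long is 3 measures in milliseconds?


Let's work it out.
Quarter-note beat duration = 60000 / 215 ms
Beats per measure (5/4) = 5
One measure = 5 × 60000 / 215 = 300000 / 215 ms
3 measures = 3 × 300000 / 215 = 900000 / 215
= 4186.0 ms


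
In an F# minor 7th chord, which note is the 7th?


Let's work it out.
Minor 7th chord = root + minor 3rd + perfect 5th + minor 7th
Seventh chords stack in thirds, so the letter names are F-A-C-E
Root: F#
Minor 3rd above F#: A
Perfect 5th above F#: C#
Minor 7th above F#: E
The 7th = E


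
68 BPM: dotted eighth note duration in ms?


One quarter-note beat = 60000 / BPM = 60000 / 68 ms
Dotted eighth note = 3/4 × quarter note
Duration = 3/4 × 60000 / 68 = 45000 / 68
= 661.8 ms
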